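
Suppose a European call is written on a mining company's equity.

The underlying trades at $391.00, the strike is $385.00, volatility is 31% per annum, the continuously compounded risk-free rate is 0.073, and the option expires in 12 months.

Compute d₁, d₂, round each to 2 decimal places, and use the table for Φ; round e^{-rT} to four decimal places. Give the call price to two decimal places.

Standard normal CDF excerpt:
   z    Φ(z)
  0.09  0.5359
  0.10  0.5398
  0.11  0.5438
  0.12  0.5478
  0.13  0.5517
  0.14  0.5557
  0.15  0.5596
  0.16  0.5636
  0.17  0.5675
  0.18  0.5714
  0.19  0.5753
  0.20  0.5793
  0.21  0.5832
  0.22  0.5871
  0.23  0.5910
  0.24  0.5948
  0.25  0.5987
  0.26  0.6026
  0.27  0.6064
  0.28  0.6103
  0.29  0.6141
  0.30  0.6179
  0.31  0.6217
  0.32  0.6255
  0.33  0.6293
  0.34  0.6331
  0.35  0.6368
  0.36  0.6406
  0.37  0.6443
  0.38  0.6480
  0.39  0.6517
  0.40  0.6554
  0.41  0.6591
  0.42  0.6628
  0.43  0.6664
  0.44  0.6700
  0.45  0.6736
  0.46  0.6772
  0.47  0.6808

σ√T = 0.31 × 1.0000 = 0.3100
d₁ = [ln(391/385) + (0.073 + ½·0.31²)·1] / (σ√T) = (0.0155 + 0.1210) / 0.3100 = 0.4404 → 0.44
d₂ = 0.4404 − 0.3100 = 0.1304 → 0.13
e^(−rT) = e^(−0.073·1) = 0.9296
N(d₁) = N(0.44) = 0.6700;  N(d₂) = N(0.13) = 0.5517
C = 391·0.6700 − 385·0.9296·0.5517 = 261.9700 − 197.4512 = 64.5188

$64.52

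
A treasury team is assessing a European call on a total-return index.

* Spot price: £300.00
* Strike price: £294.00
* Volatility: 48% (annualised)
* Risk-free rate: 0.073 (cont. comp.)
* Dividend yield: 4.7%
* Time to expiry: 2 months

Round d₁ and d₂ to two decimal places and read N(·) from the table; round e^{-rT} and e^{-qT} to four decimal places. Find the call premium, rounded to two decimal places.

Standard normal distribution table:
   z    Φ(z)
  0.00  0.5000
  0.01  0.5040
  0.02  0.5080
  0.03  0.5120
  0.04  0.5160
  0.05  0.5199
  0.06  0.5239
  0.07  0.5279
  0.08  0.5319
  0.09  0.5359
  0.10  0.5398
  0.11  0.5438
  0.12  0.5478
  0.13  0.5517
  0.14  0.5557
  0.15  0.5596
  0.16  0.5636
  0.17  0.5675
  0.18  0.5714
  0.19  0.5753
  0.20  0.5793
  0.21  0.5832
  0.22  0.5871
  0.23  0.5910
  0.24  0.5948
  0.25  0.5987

T = 0.1667;  σ√T = 0.1960
d₁ = [ln(300/294) + (0.073 − 0.047 + ½·0.48²)·0.1667] / (σ√T) = (0.0202 + 0.0235) / 0.1960 = 0.2232 which rounds to 0.22
d₂ = 0.2232 − 0.1960 = 0.0272 which rounds to 0.03
e^(−qT) = e^(−0.047·0.1667) = 0.9922;  e^(−rT) = e^(−0.073·0.1667) = 0.9879
C = 300·0.9922·N(0.22) − 294·0.9879·N(0.03) = 300·0.9922·0.5871 − 294·0.9879·0.5120 = 174.7562 − 148.7066 = 26.0496

£26.05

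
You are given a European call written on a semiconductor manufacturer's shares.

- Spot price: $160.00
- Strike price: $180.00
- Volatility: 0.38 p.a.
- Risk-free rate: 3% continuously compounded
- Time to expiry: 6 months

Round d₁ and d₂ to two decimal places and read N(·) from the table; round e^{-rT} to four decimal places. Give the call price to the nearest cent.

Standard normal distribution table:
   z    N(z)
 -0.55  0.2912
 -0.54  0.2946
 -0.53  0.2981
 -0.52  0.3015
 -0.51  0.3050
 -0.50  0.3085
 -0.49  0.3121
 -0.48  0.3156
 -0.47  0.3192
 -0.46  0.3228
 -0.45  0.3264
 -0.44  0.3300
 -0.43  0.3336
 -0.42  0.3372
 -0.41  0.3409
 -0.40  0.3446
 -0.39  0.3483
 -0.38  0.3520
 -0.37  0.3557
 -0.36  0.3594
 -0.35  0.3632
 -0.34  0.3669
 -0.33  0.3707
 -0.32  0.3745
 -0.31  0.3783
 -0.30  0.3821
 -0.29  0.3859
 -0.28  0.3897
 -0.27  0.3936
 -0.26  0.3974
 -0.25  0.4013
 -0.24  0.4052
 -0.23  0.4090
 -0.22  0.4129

$10.75

σ√T = 0.38·√0.5 = 0.2687
d₁ = [ln(160/180) + (0.03 + 0.38²/2)·0.5] / 0.2687 = [-0.1178 + 0.0511] / 0.2687 = -0.2482 which rounds to -0.25
d₂ = d₁ − σ√T = -0.2482 − 0.2687 = -0.5169 which rounds to -0.52
e^(−rT) = e^(−0.03·0.5) = 0.9851
N(d₁) = N(-0.25) = 0.4013;  N(d₂) = N(-0.52) = 0.3015
C = 160·0.4013 − 180·0.9851·0.3015 = 64.2080 − 53.4614 = 10.7466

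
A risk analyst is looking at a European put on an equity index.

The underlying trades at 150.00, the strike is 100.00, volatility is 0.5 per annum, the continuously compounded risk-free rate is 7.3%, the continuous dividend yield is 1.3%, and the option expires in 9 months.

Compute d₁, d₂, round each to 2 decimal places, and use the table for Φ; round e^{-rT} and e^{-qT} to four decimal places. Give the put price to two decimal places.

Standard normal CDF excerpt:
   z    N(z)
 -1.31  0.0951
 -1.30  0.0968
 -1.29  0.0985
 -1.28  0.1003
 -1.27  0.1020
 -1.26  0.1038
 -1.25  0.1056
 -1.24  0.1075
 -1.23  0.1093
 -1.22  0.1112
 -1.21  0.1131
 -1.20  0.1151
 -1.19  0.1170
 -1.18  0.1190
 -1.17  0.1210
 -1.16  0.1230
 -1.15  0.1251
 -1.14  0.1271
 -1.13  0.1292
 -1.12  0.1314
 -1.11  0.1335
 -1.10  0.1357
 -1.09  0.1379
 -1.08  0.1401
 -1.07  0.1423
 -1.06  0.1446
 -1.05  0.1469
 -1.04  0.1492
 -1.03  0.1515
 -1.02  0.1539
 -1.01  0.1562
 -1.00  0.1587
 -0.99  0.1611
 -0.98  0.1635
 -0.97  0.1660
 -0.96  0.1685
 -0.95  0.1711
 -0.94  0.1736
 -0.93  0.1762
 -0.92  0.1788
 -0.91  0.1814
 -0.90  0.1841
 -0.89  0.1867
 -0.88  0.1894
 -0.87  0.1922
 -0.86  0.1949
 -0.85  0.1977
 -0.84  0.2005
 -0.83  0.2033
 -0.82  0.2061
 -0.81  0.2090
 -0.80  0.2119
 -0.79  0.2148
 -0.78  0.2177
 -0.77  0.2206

σ√T = 0.5·√0.75 = 0.4330
d₁ = [ln(150/100) + (0.073 − 0.013 + 0.5²/2)·0.75] / 0.4330 = [0.4055 + 0.1387] / 0.4330 = 1.2568 ≈ 1.26
d₂ = d₁ − σ√T = 1.2568 − 0.4330 = 0.8238 ≈ 0.82
e^(−qT) = e^(−0.013·0.75) = 0.9903;  e^(−rT) = e^(−0.073·0.75) = 0.9467
P = 100·0.9467·N(-0.82) − 150·0.9903·N(-1.26) = 100·0.9467·0.2061 − 150·0.9903·0.1038 = 19.5115 − 15.4190 = 4.0925

4.09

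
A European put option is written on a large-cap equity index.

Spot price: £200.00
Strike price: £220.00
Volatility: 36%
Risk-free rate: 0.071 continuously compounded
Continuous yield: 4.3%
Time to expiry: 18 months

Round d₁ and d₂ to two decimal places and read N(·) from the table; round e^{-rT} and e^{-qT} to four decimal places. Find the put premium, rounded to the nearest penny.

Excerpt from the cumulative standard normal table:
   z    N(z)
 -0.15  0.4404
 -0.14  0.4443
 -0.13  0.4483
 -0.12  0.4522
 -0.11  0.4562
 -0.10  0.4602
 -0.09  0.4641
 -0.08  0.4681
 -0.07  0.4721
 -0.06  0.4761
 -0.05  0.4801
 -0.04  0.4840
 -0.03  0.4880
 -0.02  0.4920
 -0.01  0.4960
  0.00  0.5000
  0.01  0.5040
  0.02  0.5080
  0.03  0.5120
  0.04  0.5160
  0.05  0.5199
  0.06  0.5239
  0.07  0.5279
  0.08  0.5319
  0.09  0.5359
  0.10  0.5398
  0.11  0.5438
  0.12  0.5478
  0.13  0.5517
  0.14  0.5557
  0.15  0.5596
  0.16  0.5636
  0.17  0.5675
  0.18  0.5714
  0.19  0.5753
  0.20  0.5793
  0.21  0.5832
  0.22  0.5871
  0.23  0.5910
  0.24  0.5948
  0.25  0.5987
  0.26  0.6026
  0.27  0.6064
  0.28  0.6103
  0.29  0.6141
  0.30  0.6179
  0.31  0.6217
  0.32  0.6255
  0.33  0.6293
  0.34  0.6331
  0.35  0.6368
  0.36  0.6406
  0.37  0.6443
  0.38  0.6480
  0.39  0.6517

σ√T = 0.36·√1.5 = 0.4409
ln(S/K) + (r − q + σ²/2)T = ln(200/220) + (0.071 − 0.043 + 0.36²/2)·1.5 = -0.0953 + 0.1392 = 0.0439
d₁ = 0.0439 / 0.4409 = 0.0995 ⇒ 0.10
d₂ = d₁ − σ√T = 0.0995 − 0.4409 = -0.3414 ⇒ -0.34
e^(−qT) = e^(−0.043·1.5) = 0.9375;  e^(−rT) = e^(−0.071·1.5) = 0.8990
P = 220·0.8990·N(0.34) − 200·0.9375·N(-0.10) = 220·0.8990·0.6331 − 200·0.9375·0.4602 = 125.2145 − 86.2875 = 38.9270

£38.93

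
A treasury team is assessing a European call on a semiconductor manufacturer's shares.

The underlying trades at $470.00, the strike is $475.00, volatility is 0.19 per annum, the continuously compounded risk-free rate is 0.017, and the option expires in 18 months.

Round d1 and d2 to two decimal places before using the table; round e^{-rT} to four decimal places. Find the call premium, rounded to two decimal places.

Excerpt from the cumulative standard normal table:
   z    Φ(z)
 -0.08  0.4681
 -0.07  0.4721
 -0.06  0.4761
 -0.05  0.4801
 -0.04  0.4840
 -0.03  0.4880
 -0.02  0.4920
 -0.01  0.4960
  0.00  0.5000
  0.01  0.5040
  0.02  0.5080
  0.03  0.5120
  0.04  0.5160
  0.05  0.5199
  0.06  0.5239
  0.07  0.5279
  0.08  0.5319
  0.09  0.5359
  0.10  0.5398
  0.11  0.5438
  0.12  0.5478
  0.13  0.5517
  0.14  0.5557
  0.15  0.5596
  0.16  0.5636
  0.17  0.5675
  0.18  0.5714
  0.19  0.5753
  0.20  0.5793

T = 1.5;  σ√T = 0.2327
d₁ = [ln(470/475) + (0.017 + ½·0.19²)·1.5] / (σ√T) = (-0.0106 + 0.0526) / 0.2327 = 0.1805 which rounds to 0.18
d₂ = 0.1805 − 0.2327 = -0.0522 which rounds to -0.05
exp(−rT) = exp(−0.017·1.5) = 0.9748
C = 470·N(0.18) − 475·0.9748·N(-0.05) = 470·0.5714 − 475·0.9748·0.4801 = 268.5580 − 222.3007 = 46.2573

$46.26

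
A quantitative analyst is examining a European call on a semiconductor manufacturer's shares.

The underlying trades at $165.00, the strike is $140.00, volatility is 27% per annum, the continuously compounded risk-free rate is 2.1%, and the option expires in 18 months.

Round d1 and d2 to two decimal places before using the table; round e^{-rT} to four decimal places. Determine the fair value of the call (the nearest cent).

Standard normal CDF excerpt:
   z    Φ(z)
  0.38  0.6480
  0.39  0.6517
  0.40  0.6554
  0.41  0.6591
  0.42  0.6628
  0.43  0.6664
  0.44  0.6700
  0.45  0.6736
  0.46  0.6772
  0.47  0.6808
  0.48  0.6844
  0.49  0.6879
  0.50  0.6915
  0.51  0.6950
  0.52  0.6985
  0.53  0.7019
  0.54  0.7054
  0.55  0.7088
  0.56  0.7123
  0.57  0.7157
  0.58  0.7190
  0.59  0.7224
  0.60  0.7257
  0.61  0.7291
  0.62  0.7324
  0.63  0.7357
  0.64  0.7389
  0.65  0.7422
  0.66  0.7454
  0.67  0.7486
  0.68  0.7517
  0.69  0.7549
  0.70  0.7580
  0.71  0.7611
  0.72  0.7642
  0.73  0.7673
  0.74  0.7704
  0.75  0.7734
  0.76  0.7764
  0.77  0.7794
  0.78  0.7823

$37.70

T = 1.5;  σ√T = 0.3307
ln(S/K) + (r + σ²/2)T = ln(165/140) + (0.021 + 0.27²/2)·1.5 = 0.1643 + 0.0862 = 0.2505
d₁ = 0.2505 / 0.3307 = 0.7575 ⇒ 0.76
d₂ = d₁ − σ√T = 0.7575 − 0.3307 = 0.4268 ⇒ 0.43
exp(−rT) = exp(−0.021·1.5) = 0.9690
N(d₁) = N(0.76) = 0.7764;  N(d₂) = N(0.43) = 0.6664
C = 165·0.7764 − 140·0.9690·0.6664 = 128.1060 − 90.4038 = 37.7022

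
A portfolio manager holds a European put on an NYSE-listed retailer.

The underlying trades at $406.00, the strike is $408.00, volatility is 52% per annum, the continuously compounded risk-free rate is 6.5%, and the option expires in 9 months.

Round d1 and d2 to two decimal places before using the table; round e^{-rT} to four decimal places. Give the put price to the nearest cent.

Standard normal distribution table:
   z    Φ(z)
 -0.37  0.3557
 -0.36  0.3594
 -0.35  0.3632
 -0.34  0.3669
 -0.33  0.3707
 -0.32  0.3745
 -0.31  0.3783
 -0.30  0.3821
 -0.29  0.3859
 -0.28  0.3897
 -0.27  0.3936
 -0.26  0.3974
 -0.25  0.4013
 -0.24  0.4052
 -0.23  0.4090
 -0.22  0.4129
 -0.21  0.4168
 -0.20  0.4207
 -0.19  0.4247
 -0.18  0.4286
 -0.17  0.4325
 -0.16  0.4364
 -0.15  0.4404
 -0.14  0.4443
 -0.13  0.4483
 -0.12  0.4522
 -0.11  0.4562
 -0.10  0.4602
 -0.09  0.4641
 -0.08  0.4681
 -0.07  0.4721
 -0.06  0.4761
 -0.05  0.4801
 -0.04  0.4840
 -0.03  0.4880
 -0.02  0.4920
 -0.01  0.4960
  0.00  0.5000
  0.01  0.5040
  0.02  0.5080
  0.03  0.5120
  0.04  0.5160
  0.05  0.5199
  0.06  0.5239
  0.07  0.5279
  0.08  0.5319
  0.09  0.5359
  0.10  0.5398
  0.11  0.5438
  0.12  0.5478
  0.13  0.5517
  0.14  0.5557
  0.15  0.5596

σ√T = 0.52 × 0.8660 = 0.4503
d₁ = [ln(406/408) + (0.065 + ½·0.52²)·0.75] / (σ√T) = (-0.0049 + 0.1502) / 0.4503 = 0.3225 ⇒ 0.32
d₂ = 0.3225 − 0.4503 = -0.1278 ⇒ -0.13
exp(−rT) = exp(−0.065·0.75) = 0.9524
P = 408·0.9524·N(0.13) − 406·N(-0.32) = 408·0.9524·0.5517 − 406·0.3745 = 214.3791 − 152.0470 = 62.3321

$62.33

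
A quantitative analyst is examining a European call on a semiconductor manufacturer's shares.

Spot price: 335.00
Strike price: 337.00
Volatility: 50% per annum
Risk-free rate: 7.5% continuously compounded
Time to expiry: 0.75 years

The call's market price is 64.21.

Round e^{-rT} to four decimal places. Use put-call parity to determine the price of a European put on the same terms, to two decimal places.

e^(−rT) = e^(−0.075·0.75) = 0.9453
Put-call parity: C − P = S − K·e^(−rT) = 335 − 337·0.9453 = 335 − 318.5661 = 16.4339
P = C − (C − P) = 64.21 − (16.4339) = 47.7761

47.78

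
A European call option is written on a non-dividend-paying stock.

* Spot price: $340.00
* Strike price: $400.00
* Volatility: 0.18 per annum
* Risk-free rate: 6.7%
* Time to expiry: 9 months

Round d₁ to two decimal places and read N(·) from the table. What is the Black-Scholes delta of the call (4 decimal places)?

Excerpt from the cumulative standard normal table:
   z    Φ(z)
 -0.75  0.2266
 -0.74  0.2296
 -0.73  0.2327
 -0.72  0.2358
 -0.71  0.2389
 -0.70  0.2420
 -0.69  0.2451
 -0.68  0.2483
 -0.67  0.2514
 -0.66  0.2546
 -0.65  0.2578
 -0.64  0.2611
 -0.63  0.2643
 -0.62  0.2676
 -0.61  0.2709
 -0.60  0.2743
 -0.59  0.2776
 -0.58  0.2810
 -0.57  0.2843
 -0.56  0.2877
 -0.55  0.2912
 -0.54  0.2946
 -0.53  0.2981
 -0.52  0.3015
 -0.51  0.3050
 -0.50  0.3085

σ√T = 0.18 × 0.8660 = 0.1559
d₁ = [ln(340/400) + (0.067 + ½·0.18²)·0.75] / (σ√T) = (-0.1625 + 0.0624) / 0.1559 = -0.6423 ⇒ -0.64
N(d₁) = N(-0.64) = 0.2611
Δ_call = N(d₁) = 0.2611

0.2611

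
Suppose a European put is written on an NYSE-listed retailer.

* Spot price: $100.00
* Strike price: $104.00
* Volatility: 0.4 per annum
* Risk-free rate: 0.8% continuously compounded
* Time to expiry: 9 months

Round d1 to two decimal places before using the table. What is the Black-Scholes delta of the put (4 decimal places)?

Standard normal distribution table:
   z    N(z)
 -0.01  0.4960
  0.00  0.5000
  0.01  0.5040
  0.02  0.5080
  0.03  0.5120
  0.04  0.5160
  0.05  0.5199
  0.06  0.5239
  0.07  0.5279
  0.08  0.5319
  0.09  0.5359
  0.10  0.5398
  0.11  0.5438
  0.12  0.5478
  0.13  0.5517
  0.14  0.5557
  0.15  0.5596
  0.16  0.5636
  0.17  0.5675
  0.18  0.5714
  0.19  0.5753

σ√T = 0.4·√0.75 = 0.3464
d₁ = [ln(100/104) + (0.008 + 0.4²/2)·0.75] / 0.3464 = [-0.0392 + 0.0660] / 0.3464 = 0.0773 ≈ 0.08
N(d₁) = N(0.08) = 0.5319
Δ_put = N(d₁) − 1 = 0.5319 − 1 = -0.4681

-0.4681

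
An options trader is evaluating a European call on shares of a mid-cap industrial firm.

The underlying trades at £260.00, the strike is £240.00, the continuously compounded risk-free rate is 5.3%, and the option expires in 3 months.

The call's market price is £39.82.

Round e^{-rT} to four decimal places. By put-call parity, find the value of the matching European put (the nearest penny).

e^(−rT) = e^(−0.053·0.25) = 0.9868
Put-call parity: C − P = S − K·e^(−rT) = 260 − 240·0.9868 = 260 − 236.8320 = 23.1680
P = C − (C − P) = 39.82 − (23.1680) = 16.6520

£16.65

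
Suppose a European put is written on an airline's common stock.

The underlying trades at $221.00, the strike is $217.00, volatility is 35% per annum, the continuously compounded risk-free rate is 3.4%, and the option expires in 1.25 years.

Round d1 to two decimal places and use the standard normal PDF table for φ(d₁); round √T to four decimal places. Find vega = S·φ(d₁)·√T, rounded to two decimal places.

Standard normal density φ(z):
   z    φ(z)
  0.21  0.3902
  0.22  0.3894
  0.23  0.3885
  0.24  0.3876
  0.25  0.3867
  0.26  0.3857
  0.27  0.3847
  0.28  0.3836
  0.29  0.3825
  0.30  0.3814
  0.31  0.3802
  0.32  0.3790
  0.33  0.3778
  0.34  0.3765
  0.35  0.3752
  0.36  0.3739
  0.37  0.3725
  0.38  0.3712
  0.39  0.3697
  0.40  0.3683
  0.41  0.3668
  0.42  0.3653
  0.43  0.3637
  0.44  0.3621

92.70

σ√T = 0.35 × 1.1180 = 0.3913
ln(S/K) + (r + σ²/2)T = ln(221/217) + (0.034 + 0.35²/2)·1.25 = 0.0183 + 0.1191 = 0.1373
d₁ = 0.1373 / 0.3913 = 0.3509 ⇒ 0.35
√T = √1.25 = 1.1180
φ(d₁) = φ(0.35) = 0.3752
vega = S·φ(d₁)·√T = 221·0.3752·1.1180 = 92.7037
(The call has the same vega.)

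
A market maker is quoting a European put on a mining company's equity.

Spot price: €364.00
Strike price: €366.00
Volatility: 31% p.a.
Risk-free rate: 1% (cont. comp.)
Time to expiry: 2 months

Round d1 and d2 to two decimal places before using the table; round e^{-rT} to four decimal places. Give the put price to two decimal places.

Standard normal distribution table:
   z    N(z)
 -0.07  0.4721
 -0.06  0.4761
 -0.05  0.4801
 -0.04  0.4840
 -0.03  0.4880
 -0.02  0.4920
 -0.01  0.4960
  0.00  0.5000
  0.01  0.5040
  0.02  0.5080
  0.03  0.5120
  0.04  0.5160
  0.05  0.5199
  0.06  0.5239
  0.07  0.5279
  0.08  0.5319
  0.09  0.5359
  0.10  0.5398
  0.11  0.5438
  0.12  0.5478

€18.17

σ√T = 0.31 × 0.4082 = 0.1266
d₁ = [ln(364/366) + (0.01 + 0.31²/2)·0.1667] / 0.1266 = [-0.0055 + 0.0097] / 0.1266 = 0.0332 → 0.03
d₂ = d₁ − σ√T = 0.0332 − 0.1266 = -0.0934 → -0.09
e^(−rT) = e^(−0.01·0.1667) = 0.9983
P = 366·0.9983·N(0.09) − 364·N(-0.03) = 366·0.9983·0.5359 − 364·0.4880 = 195.8060 − 177.6320 = 18.1740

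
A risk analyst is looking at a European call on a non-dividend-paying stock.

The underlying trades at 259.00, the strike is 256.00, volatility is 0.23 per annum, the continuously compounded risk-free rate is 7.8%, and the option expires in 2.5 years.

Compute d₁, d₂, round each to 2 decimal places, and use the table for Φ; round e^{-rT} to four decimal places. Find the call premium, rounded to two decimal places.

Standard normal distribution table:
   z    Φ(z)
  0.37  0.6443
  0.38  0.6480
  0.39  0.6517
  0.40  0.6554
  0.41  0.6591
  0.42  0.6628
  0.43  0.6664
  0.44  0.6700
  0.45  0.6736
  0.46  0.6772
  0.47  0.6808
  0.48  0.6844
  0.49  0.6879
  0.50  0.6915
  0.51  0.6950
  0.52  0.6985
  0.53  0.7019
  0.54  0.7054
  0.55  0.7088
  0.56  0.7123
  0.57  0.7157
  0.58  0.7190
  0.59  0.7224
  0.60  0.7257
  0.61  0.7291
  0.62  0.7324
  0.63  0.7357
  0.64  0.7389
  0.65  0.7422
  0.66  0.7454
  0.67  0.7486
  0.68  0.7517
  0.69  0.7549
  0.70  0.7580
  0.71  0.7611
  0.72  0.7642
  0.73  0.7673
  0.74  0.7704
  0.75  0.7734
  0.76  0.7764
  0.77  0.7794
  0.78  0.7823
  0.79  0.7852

σ√T = 0.23·√2.5 = 0.3637
ln(S/K) + (r + σ²/2)T = ln(259/256) + (0.078 + 0.23²/2)·2.5 = 0.0117 + 0.2611 = 0.2728
d₁ = 0.2728 / 0.3637 = 0.7501 which rounds to 0.75
d₂ = d₁ − σ√T = 0.7501 − 0.3637 = 0.3864 which rounds to 0.39
exp(−rT) = exp(−0.078·2.5) = 0.8228
N(d₁) = N(0.75) = 0.7734;  N(d₂) = N(0.39) = 0.6517
C = 259·0.7734 − 256·0.8228·0.6517 = 200.3106 − 137.2720 = 63.0386

63.04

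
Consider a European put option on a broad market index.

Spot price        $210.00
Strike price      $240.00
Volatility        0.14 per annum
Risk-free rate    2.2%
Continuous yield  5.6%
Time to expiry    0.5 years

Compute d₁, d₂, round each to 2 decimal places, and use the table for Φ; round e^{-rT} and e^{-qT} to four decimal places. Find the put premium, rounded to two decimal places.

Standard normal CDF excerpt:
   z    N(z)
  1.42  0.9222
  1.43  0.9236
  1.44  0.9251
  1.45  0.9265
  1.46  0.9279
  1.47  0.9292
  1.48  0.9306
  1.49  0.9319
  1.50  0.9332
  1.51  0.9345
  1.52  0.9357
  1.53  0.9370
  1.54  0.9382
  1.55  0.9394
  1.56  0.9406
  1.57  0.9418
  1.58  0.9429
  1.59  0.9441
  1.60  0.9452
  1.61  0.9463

$33.82

σ√T = 0.14·√0.5 = 0.0990
d₁ = [ln(210/240) + (0.022 − 0.056 + 0.14²/2)·0.5] / 0.0990 = [-0.1335 − 0.0121] / 0.0990 = -1.4711 which rounds to -1.47
d₂ = d₁ − σ√T = -1.4711 − 0.0990 = -1.5701 which rounds to -1.57
exp(−qT) = exp(−0.056·0.5) = 0.9724;  exp(−rT) = exp(−0.022·0.5) = 0.9891
N(−d₂) = N(1.57) = 0.9418;  N(−d₁) = N(1.47) = 0.9292
P = 240·0.9891·0.9418 − 210·0.9724·0.9292 = 223.5683 − 189.7464 = 33.8219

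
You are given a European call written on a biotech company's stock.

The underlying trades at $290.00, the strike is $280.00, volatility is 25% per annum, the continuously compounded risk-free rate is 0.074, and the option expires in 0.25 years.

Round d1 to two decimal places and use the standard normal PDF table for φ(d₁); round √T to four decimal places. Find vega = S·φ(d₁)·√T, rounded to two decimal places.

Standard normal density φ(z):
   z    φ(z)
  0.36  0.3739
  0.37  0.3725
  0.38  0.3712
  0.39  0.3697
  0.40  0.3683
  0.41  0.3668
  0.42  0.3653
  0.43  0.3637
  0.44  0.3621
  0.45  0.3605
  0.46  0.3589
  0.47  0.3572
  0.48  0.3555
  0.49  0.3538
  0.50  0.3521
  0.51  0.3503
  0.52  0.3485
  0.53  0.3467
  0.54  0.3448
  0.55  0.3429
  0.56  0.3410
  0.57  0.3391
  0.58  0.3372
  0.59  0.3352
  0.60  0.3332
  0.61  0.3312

51.30

σ√T = 0.25·√0.25 = 0.1250
d₁ = [ln(290/280) + (0.074 + 0.25²/2)·0.25] / 0.1250 = [0.0351 + 0.0263] / 0.1250 = 0.4912 which rounds to 0.49
√T = √0.25 = 0.5000
φ(d₁) = φ(0.49) = 0.3538
vega = S·φ(d₁)·√T = 290·0.3538·0.5000 = 51.3010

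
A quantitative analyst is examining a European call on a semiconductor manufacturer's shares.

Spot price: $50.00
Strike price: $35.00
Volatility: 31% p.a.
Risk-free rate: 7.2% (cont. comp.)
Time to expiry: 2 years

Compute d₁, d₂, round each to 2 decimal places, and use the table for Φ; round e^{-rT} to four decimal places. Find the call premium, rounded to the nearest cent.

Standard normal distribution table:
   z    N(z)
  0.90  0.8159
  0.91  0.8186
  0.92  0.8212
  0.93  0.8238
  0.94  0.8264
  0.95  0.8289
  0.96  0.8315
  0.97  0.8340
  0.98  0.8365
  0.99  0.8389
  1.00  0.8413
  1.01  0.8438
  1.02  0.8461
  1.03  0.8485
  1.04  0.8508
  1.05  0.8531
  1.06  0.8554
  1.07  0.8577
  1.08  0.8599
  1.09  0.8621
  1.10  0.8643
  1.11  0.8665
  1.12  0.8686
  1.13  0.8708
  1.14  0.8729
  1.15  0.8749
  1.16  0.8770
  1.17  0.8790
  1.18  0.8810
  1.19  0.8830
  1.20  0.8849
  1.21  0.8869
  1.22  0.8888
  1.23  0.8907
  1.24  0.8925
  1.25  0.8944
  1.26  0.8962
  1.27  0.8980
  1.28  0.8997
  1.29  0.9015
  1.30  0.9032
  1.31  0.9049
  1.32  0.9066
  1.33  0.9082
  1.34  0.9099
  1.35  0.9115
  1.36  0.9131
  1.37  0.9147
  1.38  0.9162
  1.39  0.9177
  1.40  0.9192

σ√T = 0.31 × 1.4142 = 0.4384
d₁ = [ln(50/35) + (0.072 + ½·0.31²)·2] / (σ√T) = (0.3567 + 0.2401) / 0.4384 = 1.3612 which rounds to 1.36
d₂ = 1.3612 − 0.4384 = 0.9228 which rounds to 0.92
exp(−rT) = exp(−0.072·2) = 0.8659
C = 50·N(1.36) − 35·0.8659·N(0.92) = 50·0.9131 − 35·0.8659·0.8212 = 45.6550 − 24.8877 = 20.7673

$20.77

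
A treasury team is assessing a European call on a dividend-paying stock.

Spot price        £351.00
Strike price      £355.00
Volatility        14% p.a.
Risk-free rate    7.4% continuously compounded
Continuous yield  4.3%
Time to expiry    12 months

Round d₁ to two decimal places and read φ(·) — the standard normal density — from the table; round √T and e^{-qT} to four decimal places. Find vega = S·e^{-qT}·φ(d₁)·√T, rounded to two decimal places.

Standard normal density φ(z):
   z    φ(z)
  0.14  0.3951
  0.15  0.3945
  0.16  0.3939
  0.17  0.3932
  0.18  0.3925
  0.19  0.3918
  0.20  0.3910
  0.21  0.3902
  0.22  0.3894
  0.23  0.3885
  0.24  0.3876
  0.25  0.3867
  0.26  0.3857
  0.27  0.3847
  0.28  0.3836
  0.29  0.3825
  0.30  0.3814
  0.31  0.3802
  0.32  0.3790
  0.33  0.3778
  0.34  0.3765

T = 1;  σ√T = 0.1400
d₁ = [ln(351/355) + (0.074 − 0.043 + 0.14²/2)·1] / 0.1400 = [-0.0113 + 0.0408] / 0.1400 = 0.2105 which rounds to 0.21
√T = √1 = 1.0000
φ(d₁) = φ(0.21) = 0.3902
e^(−qT) = e^(−0.043·1) = 0.9579
vega = S·e^(−qT)·φ(d₁)·√T = 351·0.9579·0.3902·1.0000 = 131.1942

131.19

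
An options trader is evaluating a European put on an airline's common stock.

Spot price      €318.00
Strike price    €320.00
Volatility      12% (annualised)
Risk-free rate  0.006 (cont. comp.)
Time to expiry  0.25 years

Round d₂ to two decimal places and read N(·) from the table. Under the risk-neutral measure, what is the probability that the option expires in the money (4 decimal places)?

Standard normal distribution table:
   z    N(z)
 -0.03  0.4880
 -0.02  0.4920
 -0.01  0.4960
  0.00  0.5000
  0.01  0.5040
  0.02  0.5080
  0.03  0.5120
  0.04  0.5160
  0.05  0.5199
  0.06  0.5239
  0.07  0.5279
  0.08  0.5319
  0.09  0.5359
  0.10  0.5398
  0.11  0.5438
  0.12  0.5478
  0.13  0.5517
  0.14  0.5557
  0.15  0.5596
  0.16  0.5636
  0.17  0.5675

T = 0.25;  σ√T = 0.0600
ln(S/K) + (r + σ²/2)T = ln(318/320) + (0.006 + 0.12²/2)·0.25 = -0.0063 + 0.0033 = -0.0030
d₁ = -0.0030 / 0.0600 = -0.0495 ≈ -0.05
d₂ = d₁ − σ√T = -0.0495 − 0.0600 = -0.1095 ≈ -0.11
Pr(exercise) under Q = N(−d₂) = N(0.11) = 0.5438

0.5438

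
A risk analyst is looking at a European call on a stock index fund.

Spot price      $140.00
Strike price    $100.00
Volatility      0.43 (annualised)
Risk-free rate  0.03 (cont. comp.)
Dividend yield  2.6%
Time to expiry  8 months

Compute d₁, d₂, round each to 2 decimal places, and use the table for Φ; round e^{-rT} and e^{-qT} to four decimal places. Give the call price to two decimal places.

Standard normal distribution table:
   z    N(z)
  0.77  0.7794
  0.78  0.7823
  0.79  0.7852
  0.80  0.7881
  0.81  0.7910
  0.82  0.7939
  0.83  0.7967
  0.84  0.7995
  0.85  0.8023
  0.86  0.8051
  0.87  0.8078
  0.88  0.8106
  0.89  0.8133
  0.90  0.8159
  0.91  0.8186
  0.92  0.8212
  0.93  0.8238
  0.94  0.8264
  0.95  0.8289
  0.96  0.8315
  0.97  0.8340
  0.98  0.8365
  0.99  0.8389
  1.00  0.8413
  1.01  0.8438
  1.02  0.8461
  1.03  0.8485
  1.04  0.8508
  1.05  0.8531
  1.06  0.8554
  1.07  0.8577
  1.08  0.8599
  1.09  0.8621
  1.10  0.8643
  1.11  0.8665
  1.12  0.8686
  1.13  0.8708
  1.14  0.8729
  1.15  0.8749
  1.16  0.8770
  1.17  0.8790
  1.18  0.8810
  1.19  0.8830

$43.14

σ√T = 0.43·√0.6667 = 0.3511
d₁ = [ln(140/100) + (0.03 − 0.026 + 0.43²/2)·0.6667] / 0.3511 = [0.3365 + 0.0643] / 0.3511 = 1.1415 ≈ 1.14
d₂ = d₁ − σ√T = 1.1415 − 0.3511 = 0.7904 ≈ 0.79
e^(−qT) = e^(−0.026·0.6667) = 0.9828;  e^(−rT) = e^(−0.03·0.6667) = 0.9802
C = 140·0.9828·N(1.14) − 100·0.9802·N(0.79) = 140·0.9828·0.8729 − 100·0.9802·0.7852 = 120.1041 − 76.9653 = 43.1388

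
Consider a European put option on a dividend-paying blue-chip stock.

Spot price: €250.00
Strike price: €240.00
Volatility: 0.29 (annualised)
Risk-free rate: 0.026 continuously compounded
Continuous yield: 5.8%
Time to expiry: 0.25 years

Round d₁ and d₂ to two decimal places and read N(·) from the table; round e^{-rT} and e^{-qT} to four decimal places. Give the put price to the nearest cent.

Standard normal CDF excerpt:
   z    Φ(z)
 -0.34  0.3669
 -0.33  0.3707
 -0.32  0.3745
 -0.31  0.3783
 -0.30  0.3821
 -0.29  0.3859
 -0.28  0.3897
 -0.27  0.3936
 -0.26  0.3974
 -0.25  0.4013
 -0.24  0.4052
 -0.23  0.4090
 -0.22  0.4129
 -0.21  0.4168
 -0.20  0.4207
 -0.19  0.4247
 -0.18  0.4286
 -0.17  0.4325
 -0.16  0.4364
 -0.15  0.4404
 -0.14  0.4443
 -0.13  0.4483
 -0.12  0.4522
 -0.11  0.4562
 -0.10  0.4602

€10.86

σ√T = 0.29 × 0.5000 = 0.1450
d₁ = [ln(250/240) + (0.026 − 0.058 + 0.29²/2)·0.25] / 0.1450 = [0.0408 + 0.0025] / 0.1450 = 0.2989 which rounds to 0.30
d₂ = d₁ − σ√T = 0.2989 − 0.1450 = 0.1539 which rounds to 0.15
exp(−qT) = exp(−0.058·0.25) = 0.9856;  exp(−rT) = exp(−0.026·0.25) = 0.9935
P = 240·0.9935·N(-0.15) − 250·0.9856·N(-0.30) = 240·0.9935·0.4404 − 250·0.9856·0.3821 = 105.0090 − 94.1494 = 10.8595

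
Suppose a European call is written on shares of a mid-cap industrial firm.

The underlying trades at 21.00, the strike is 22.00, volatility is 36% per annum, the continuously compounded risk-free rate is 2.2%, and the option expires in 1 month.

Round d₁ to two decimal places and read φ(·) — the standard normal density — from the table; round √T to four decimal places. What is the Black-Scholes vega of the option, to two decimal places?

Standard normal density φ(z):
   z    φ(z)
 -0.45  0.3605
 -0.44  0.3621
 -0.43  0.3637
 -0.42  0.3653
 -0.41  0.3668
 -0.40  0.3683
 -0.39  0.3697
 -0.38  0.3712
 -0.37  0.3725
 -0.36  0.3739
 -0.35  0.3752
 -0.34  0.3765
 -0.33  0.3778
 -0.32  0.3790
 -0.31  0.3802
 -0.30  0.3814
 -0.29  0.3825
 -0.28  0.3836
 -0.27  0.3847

σ√T = 0.36·√0.08333 = 0.1039
d₁ = [ln(21/22) + (0.022 + 0.36²/2)·0.08333] / 0.1039 = [-0.0465 + 0.0072] / 0.1039 = -0.3780 which rounds to -0.38
√T = √0.08333 = 0.2887
φ(d₁) = φ(-0.38) = 0.3712
vega = S·φ(d₁)·√T = 21·0.3712·0.2887 = 2.2505

2.25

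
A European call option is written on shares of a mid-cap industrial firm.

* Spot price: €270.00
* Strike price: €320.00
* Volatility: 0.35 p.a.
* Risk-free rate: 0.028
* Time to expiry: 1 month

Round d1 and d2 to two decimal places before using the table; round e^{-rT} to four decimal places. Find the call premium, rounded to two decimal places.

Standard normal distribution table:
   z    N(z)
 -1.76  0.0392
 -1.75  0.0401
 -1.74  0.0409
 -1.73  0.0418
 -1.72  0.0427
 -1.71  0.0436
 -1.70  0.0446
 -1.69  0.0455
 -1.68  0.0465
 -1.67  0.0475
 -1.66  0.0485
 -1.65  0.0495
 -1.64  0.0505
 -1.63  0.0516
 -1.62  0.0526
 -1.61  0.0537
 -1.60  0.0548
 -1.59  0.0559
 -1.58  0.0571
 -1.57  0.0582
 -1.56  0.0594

σ√T = 0.35·√0.08333 = 0.1010
d₁ = [ln(270/320) + (0.028 + 0.35²/2)·0.08333] / 0.1010 = [-0.1699 + 0.0074] / 0.1010 = -1.6080 which rounds to -1.61
d₂ = d₁ − σ√T = -1.6080 − 0.1010 = -1.7090 which rounds to -1.71
e^(−rT) = e^(−0.028·0.08333) = 0.9977
C = 270·N(-1.61) − 320·0.9977·N(-1.71) = 270·0.0537 − 320·0.9977·0.0436 = 14.4990 − 13.9199 = 0.5791

€0.58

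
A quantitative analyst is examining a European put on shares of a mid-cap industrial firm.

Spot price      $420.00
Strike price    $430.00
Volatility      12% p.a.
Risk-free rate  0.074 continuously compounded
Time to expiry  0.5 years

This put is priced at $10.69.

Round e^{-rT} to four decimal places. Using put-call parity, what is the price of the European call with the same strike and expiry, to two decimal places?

exp(−rT) = exp(−0.074·0.5) = 0.9637
Put-call parity: C − P = S − K·e^(−rT) = 420 − 430·0.9637 = 420 − 414.3910 = 5.6090
C = P + (C − P) = 10.69 + (5.6090) = 16.2990

$16.30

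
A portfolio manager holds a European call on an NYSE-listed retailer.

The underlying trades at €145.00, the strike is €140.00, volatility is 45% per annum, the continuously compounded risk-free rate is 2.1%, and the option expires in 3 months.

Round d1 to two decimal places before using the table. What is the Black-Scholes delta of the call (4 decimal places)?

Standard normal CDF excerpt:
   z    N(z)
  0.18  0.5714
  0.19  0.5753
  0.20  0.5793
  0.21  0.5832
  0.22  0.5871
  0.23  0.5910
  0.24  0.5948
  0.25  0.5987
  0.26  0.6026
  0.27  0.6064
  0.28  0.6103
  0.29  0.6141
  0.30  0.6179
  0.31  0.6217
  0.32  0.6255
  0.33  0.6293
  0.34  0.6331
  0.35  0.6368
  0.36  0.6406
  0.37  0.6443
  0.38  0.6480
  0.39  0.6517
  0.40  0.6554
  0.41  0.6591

T = 0.25;  σ√T = 0.2250
d₁ = [ln(145/140) + (0.021 + 0.45²/2)·0.25] / 0.2250 = [0.0351 + 0.0306] / 0.2250 = 0.2918 ⇒ 0.29
N(d₁) = N(0.29) = 0.6141
Δ_call = N(d₁) = 0.6141

0.6141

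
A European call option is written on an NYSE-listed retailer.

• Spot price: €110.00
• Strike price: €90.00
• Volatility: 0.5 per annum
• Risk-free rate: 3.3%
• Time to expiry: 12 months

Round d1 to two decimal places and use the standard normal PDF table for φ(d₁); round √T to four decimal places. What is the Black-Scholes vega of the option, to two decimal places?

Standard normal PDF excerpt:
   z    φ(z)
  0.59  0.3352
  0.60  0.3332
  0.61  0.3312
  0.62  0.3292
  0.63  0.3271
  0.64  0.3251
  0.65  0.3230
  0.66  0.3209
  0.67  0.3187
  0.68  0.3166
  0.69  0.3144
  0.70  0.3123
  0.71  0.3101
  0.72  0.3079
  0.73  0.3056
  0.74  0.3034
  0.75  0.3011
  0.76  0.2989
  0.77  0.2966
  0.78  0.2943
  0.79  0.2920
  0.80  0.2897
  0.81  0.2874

33.87

T = 1;  σ√T = 0.5000
d₁ = [ln(110/90) + (0.033 + 0.5²/2)·1] / 0.5000 = [0.2007 + 0.1580] / 0.5000 = 0.7173 which rounds to 0.72
√T = √1 = 1.0000
φ(d₁) = φ(0.72) = 0.3079
vega = S·φ(d₁)·√T = 110·0.3079·1.0000 = 33.8690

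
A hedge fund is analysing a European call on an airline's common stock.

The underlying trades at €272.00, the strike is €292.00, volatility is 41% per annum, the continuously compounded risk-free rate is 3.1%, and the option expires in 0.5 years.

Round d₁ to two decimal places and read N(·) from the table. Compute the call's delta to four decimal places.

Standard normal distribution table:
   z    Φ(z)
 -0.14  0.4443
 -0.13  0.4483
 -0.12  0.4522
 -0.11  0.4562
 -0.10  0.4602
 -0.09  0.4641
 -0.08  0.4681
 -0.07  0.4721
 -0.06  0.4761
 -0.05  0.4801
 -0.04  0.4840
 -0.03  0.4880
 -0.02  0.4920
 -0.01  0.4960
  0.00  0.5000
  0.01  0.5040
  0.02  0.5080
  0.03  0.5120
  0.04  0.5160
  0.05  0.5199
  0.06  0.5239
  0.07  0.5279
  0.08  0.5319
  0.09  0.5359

0.4801

T = 0.5;  σ√T = 0.2899
d₁ = [ln(272/292) + (0.031 + ½·0.41²)·0.5] / (σ√T) = (-0.0710 + 0.0575) / 0.2899 = -0.0463 → -0.05
N(d₁) = N(-0.05) = 0.4801
Δ_call = N(d₁) = 0.4801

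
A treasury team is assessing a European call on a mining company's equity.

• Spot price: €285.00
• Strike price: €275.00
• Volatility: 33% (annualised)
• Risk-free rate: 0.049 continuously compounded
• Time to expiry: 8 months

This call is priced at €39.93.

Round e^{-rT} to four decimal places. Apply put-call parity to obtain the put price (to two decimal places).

e^(−rT) = e^(−0.049·0.6667) = 0.9679
Put-call parity: C − P = S − K·e^(−rT) = 285 − 275·0.9679 = 285 − 266.1725 = 18.8275
P = C − (C − P) = 39.93 − (18.8275) = 21.1025

€21.10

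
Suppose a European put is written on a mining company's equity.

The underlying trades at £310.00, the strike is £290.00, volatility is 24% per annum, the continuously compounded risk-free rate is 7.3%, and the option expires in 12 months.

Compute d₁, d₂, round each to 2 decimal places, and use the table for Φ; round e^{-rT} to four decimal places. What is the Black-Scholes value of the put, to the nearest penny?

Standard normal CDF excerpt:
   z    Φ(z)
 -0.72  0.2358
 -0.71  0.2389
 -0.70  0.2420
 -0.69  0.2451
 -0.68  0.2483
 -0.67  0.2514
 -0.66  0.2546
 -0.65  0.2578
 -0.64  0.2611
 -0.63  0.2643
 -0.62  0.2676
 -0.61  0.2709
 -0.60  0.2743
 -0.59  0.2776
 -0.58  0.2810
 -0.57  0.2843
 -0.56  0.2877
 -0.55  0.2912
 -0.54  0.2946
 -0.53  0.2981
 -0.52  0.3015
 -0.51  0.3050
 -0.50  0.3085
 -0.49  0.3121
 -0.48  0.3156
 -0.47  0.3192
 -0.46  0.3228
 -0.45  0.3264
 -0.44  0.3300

£12.00

T = 1;  σ√T = 0.2400
d₁ = [ln(310/290) + (0.073 + 0.24²/2)·1] / 0.2400 = [0.0667 + 0.1018] / 0.2400 = 0.7020 ≈ 0.70
d₂ = d₁ − σ√T = 0.7020 − 0.2400 = 0.4620 ≈ 0.46
e^(−rT) = e^(−0.073·1) = 0.9296
P = 290·0.9296·N(-0.46) − 310·N(-0.70) = 290·0.9296·0.3228 − 310·0.2420 = 87.0217 − 75.0200 = 12.0017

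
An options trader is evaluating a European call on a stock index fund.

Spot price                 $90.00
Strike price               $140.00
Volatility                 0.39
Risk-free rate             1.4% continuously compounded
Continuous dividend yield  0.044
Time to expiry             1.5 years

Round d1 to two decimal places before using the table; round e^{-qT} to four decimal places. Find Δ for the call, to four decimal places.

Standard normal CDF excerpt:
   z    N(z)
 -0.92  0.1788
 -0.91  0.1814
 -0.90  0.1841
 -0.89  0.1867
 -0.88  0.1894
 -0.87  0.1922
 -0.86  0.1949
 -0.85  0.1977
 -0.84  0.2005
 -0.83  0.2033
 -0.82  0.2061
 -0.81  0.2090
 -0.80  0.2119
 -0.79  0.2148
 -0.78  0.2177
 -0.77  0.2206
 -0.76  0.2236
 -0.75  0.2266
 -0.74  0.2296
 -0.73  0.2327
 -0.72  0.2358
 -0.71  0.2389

σ√T = 0.39 × 1.2247 = 0.4777
ln(S/K) + (r − q + σ²/2)T = ln(90/140) + (0.014 − 0.044 + 0.39²/2)·1.5 = -0.4418 + 0.0691 = -0.3728
d₁ = -0.3728 / 0.4777 = -0.7804 ⇒ -0.78
N(d₁) = N(-0.78) = 0.2177
Δ_call = e^(−qT)·N(d₁) = 0.9361·0.2177 = 0.2038

0.2038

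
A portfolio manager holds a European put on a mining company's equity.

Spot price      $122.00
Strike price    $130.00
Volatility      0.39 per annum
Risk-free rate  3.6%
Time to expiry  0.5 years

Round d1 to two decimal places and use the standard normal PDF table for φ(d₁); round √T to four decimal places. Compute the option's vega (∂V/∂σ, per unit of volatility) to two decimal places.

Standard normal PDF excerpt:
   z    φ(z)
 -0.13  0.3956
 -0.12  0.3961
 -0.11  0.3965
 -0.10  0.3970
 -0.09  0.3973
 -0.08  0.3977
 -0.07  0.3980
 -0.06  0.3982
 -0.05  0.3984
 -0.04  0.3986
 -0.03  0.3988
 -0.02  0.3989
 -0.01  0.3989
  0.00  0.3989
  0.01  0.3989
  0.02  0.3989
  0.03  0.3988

σ√T = 0.39 × 0.7071 = 0.2758
d₁ = [ln(122/130) + (0.036 + 0.39²/2)·0.5] / 0.2758 = [-0.0635 + 0.0560] / 0.2758 = -0.0272 ≈ -0.03
√T = √0.5 = 0.7071
φ(d₁) = φ(-0.03) = 0.3988
vega = S·φ(d₁)·√T = 122·0.3988·0.7071 = 34.4030

34.40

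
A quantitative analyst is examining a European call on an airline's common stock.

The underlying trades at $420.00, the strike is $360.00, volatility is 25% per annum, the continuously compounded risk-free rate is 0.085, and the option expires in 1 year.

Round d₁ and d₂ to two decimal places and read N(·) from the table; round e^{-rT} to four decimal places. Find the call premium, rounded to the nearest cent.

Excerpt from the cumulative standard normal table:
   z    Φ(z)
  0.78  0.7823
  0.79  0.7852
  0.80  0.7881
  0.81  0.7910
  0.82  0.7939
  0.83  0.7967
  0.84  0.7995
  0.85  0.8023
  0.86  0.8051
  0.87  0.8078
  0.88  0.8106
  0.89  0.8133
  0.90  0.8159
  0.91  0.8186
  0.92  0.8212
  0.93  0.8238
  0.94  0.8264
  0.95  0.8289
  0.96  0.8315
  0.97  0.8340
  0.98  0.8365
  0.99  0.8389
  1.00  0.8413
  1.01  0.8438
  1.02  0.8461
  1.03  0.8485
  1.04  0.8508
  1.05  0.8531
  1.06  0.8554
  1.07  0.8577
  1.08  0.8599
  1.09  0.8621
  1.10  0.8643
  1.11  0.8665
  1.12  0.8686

T = 1;  σ√T = 0.2500
d₁ = [ln(420/360) + (0.085 + 0.25²/2)·1] / 0.2500 = [0.1542 + 0.1163] / 0.2500 = 1.0816 ⇒ 1.08
d₂ = d₁ − σ√T = 1.0816 − 0.2500 = 0.8316 ⇒ 0.83
e^(−rT) = e^(−0.085·1) = 0.9185
N(d₁) = N(1.08) = 0.8599;  N(d₂) = N(0.83) = 0.7967
C = 420·0.8599 − 360·0.9185·0.7967 = 361.1580 − 263.4368 = 97.7212

$97.72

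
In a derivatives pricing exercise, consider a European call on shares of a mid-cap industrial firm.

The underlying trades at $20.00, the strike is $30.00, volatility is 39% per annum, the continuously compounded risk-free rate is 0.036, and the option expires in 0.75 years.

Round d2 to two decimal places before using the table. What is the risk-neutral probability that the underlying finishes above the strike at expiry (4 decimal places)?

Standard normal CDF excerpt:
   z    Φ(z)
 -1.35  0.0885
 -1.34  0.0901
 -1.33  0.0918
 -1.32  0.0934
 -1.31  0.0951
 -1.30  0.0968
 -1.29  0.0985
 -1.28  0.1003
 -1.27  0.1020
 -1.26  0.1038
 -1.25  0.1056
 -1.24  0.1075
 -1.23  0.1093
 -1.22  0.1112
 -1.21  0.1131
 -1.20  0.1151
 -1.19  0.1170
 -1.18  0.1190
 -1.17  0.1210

0.0985

T = 0.75;  σ√T = 0.3377
d₁ = [ln(20/30) + (0.036 + ½·0.39²)·0.75] / (σ√T) = (-0.4055 + 0.0840) / 0.3377 = -0.9517 → -0.95
d₂ = -0.9517 − 0.3377 = -1.2894 → -1.29
Pr(exercise) under Q = N(d₂) = 0.0985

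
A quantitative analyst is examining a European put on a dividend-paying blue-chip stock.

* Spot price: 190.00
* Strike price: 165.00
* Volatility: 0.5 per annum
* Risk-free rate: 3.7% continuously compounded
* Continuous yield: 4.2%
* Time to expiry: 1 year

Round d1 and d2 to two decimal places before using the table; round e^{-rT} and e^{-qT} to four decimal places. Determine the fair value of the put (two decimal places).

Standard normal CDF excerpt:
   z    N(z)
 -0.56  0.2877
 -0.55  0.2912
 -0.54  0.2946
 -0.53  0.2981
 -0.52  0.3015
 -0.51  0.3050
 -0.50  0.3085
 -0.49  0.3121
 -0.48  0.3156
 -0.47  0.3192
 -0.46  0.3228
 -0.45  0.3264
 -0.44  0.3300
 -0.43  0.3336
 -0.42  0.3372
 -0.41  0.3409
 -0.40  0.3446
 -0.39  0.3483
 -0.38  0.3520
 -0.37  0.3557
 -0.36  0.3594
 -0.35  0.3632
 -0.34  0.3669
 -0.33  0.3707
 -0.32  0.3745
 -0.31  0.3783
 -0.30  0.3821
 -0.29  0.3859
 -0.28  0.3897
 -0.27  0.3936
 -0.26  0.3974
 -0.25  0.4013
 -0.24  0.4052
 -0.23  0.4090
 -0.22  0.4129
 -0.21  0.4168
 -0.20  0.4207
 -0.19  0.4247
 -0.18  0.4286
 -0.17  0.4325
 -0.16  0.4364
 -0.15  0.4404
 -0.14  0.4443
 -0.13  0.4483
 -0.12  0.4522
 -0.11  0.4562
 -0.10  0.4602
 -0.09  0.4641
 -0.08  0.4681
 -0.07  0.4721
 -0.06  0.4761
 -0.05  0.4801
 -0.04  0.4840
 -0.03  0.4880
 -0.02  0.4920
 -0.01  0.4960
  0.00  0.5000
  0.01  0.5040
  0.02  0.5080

σ√T = 0.5·√1 = 0.5000
ln(S/K) + (r − q + σ²/2)T = ln(190/165) + (0.037 − 0.042 + 0.5²/2)·1 = 0.1411 + 0.1200 = 0.2611
d₁ = 0.2611 / 0.5000 = 0.5222 → 0.52
d₂ = d₁ − σ√T = 0.5222 − 0.5000 = 0.0222 → 0.02
e^(−qT) = e^(−0.042·1) = 0.9589;  e^(−rT) = e^(−0.037·1) = 0.9637
P = 165·0.9637·N(-0.02) − 190·0.9589·N(-0.52) = 165·0.9637·0.4920 − 190·0.9589·0.3015 = 78.2332 − 54.9306 = 23.3026

23.30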